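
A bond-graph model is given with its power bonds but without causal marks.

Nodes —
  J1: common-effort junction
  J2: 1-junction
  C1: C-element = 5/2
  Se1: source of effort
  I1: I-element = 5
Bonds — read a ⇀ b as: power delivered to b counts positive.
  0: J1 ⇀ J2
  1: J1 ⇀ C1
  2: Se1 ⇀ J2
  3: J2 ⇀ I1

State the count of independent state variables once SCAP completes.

b2 →J2  (Se1 (Se) sets effort on bond)
b1 →J1  (C1 integral (e out))
b0 →J2  (J1 effort already set via bond 1)
b3 →I1  (closing 1-jn rule on J2)

2  (C1, I1 all integral)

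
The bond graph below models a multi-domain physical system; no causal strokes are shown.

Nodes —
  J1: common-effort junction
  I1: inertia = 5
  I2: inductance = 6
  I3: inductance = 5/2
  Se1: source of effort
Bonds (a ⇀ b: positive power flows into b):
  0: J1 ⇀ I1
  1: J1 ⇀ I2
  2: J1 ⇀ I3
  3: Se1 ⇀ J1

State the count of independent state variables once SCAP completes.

3  (I1, I2, I3 all integral)

β3 →J1  (Se1 fixes effort; stroke away)
β0 →I1  (0-jn J1 has e-setter on 3)
β1 →I2  (common-e at J1 fixed by 3)
β2 →I3  (J1 effort already set via bond 3)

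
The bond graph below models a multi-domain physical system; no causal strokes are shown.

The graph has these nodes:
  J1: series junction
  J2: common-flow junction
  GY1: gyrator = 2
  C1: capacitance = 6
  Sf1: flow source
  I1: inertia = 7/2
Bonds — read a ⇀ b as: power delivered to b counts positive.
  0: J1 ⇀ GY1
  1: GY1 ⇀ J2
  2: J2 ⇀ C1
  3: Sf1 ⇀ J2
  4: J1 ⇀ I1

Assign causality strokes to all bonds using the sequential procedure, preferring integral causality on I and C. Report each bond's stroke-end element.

#0 stroke→J1
#1 stroke→J2
#2 stroke→J2
#3 stroke→Sf1
#4 stroke→I1

bond 3 stroke→Sf1  (Sf1 fixes flow; stroke at Sf1)
bond 1 stroke→J2  (1-jn J2 has f-setter on 3)
bond 2 stroke→J2  (common-f at J2 fixed by 3)
bond 0 stroke→J1  (GY1 both-in/both-out from 1)
bond 4 stroke→I1  (J1: last free bond brings flow in)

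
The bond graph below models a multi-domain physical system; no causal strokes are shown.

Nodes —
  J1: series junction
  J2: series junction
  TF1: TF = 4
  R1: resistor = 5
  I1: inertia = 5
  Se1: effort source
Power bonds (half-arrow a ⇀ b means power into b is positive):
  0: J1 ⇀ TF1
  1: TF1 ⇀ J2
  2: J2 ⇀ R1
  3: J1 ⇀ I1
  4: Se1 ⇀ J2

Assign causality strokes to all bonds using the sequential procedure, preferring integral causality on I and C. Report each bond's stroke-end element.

#0 stroke→J1
#1 stroke→TF1
#2 stroke→J2
#3 stroke→I1
#4 stroke→J2

b4 stroke→J2  (Se1 fixes effort; stroke away)
b3 stroke→I1  (prefer integral on I1)
b0 stroke→J1  (common-f at J1 fixed by 3)
b1 stroke→TF1  (through TF1, causality passes straight; one stroke at TF1)
b2 stroke→J2  (1-jn J2 has f-setter on 1)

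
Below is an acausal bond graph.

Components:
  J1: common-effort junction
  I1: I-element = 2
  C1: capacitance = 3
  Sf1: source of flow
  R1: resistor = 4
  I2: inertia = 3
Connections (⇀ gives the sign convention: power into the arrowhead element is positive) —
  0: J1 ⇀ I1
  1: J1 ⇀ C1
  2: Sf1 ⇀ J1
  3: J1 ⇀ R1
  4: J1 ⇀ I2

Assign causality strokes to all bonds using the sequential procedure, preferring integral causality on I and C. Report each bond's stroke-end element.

β0 →I1
β1 →J1
β2 →Sf1
β3 →R1
β4 →I2

b2 stroke at Sf1  (Sf1 fixes flow; stroke at Sf1)
b0 stroke at I1  (I1 integral (f out))
b1 stroke at J1  (C1 integral (e out))
b3 stroke at R1  (common-e at J1 fixed by 1)
b4 stroke at I2  (J1 effort already set via bond 1)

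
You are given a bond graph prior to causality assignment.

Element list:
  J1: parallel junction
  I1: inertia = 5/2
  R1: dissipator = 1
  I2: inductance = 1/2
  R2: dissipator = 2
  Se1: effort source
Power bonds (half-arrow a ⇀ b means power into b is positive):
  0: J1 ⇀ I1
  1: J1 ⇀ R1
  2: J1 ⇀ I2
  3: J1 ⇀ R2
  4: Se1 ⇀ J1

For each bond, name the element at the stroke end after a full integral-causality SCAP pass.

b0 |I1
b1 |R1
b2 |I2
b3 |R2
b4 |J1

#4 |J1  (Se1 (Se) sets effort on bond)
#0 |I1  (0-jn J1 has e-setter on 4)
#1 |R1  (J1 effort already set via bond 4)
#2 |I2  (J1 effort already set via bond 4)
#3 |R2  (common-e at J1 fixed by 4)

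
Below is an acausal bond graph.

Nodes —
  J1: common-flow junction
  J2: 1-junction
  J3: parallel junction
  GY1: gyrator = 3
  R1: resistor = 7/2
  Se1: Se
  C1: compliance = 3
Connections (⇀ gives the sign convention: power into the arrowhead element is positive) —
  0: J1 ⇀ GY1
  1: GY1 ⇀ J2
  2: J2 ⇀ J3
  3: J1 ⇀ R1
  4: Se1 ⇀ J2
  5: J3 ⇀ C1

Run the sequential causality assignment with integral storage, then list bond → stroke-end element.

bond 4 stroke→J2  (Se1 (Se) sets effort on bond)
bond 5 stroke→J3  (C1 outputs effort q/C1)
bond 2 stroke→J2  (J3: bond 5 brought effort, rest push out)
bond 1 stroke→GY1  (J2 needs exactly one f-in)
bond 0 stroke→GY1  (GY GY1: same side as bond 1)
bond 3 stroke→J1  (J1: bond 0 brought flow, rest push out)

#0 stroke at GY1
#1 stroke at GY1
#2 stroke at J2
#3 stroke at J1
#4 stroke at J2
#5 stroke at J3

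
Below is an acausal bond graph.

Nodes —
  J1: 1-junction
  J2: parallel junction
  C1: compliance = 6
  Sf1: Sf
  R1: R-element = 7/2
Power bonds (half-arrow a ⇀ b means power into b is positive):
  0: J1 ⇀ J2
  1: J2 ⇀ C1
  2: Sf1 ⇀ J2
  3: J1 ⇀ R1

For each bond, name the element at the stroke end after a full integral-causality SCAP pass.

bond 0 stroke at J1
bond 1 stroke at J2
bond 2 stroke at Sf1
bond 3 stroke at R1

β2 stroke at Sf1  (Sf1 (Sf) sets flow on bond)
β1 stroke at J2  (C1 integral (e out))
β0 stroke at J1  (J2: bond 1 brought effort, rest push out)
β3 stroke at R1  (J1: last free bond brings flow in)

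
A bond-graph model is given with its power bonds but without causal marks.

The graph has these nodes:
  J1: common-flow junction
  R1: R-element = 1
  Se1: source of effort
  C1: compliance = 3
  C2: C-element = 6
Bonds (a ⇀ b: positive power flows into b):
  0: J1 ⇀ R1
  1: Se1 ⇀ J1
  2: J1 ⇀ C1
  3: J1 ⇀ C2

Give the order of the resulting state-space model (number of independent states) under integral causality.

2  (C1, C2 all integral)

b1 →J1  (source Se1 imposes e)
b2 →J1  (C1: C, integral causality)
b3 →J1  (C2: C, integral causality)
b0 →R1  (only one flow-in slot at J1)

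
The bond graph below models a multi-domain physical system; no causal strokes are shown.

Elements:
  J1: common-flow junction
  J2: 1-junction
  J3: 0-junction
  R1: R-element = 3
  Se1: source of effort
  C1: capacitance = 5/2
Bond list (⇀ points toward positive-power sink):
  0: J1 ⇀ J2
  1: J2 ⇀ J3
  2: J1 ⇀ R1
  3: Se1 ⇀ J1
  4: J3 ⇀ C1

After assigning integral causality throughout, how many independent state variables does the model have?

#3 |J1  (Se1 fixes effort; stroke away)
#4 |J3  (prefer integral on C1)
#1 |J2  (0-jn J3 has e-setter on 4)
#0 |J1  (J2: last free bond brings flow in)
#2 |R1  (J1: last free bond brings flow in)

1  (C1 all integral)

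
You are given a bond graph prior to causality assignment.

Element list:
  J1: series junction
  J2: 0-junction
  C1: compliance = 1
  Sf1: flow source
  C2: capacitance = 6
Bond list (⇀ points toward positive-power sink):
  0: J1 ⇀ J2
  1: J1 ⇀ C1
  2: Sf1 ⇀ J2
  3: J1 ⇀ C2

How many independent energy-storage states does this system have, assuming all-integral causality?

b2 |Sf1  (Sf1 (Sf) sets flow on bond)
b0 |J2  (J2: last free bond brings effort in)
b1 |J1  (1-jn J1 has f-setter on 0)
b3 |J1  (J1 flow already set via bond 0)

2  (C1, C2 all integral)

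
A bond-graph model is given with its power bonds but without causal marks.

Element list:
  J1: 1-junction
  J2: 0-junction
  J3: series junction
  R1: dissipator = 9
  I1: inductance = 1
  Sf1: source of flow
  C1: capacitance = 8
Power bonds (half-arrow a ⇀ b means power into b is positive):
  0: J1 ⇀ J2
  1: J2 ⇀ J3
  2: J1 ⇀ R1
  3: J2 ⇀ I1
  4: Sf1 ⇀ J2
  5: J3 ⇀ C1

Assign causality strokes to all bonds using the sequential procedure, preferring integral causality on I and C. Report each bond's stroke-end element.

#0 |J1
#1 |J2
#2 |R1
#3 |I1
#4 |Sf1
#5 |J3

b4 |Sf1  (Sf1 (Sf) sets flow on bond)
b3 |I1  (I1: I, integral causality)
b5 |J3  (C1 integral (e out))
b1 |J2  (J3 needs exactly one f-in)
b0 |J1  (common-e at J2 fixed by 1)
b2 |R1  (J1 needs exactly one f-in)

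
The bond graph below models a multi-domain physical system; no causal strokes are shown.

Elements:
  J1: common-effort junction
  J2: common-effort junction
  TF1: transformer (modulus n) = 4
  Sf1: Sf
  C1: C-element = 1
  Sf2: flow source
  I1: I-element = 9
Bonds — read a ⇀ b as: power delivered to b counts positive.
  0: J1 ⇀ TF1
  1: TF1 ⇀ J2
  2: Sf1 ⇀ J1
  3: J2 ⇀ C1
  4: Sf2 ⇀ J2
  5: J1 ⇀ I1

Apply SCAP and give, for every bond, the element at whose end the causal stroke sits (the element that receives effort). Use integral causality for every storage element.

#0 stroke→J1
#1 stroke→TF1
#2 stroke→Sf1
#3 stroke→J2
#4 stroke→Sf2
#5 stroke→I1

b2 stroke at Sf1  (Sf1 fixes flow; stroke at Sf1)
b4 stroke at Sf2  (source Sf2 imposes f)
b3 stroke at J2  (C1: C, integral causality)
b1 stroke at TF1  (J2 effort already set via bond 3)
b0 stroke at J1  (TF1 one-in-one-out from 1)
b5 stroke at I1  (J1: bond 0 brought effort, rest push out)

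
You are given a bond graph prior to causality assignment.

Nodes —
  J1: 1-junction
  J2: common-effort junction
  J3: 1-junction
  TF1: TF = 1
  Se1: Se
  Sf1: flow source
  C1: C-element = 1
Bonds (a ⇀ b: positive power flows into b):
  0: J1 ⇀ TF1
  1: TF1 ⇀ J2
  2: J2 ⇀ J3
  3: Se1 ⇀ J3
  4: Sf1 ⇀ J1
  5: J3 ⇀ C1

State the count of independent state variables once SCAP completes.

#3 →J3  (source Se1 imposes e)
#4 →Sf1  (Sf1 (Sf) sets flow on bond)
#0 →J1  (J1: bond 4 brought flow, rest push out)
#1 →TF1  (TF1: transformer flips bond 0)
#2 →J2  (closing 0-jn rule on J2)
#5 →J3  (J3: bond 2 brought flow, rest push out)

1  (C1 all integral)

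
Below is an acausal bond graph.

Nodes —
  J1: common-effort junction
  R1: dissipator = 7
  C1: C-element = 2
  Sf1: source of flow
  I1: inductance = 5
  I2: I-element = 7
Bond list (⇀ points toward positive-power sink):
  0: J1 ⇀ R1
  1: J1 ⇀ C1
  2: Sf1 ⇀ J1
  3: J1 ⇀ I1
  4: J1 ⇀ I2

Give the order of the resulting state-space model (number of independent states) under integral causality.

bond 2 |Sf1  (Sf1 (Sf) sets flow on bond)
bond 1 |J1  (prefer integral on C1)
bond 0 |R1  (common-e at J1 fixed by 1)
bond 3 |I1  (J1 effort already set via bond 1)
bond 4 |I2  (J1: bond 1 brought effort, rest push out)

3  (C1, I1, I2 all integral)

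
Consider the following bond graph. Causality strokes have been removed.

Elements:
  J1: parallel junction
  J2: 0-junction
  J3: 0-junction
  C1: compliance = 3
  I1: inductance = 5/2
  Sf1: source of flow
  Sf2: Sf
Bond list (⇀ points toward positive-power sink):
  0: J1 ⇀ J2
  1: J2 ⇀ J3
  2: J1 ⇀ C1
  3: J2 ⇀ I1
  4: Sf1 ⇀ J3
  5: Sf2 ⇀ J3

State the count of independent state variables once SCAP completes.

2  (C1, I1 all integral)

β4 |Sf1  (Sf1 fixes flow; stroke at Sf1)
β5 |Sf2  (Sf2: flow source, stroke at near end)
β1 |J3  (J3 needs exactly one e-in)
β2 |J1  (prefer integral on C1)
β0 |J2  (common-e at J1 fixed by 2)
β3 |I1  (0-jn J2 has e-setter on 0)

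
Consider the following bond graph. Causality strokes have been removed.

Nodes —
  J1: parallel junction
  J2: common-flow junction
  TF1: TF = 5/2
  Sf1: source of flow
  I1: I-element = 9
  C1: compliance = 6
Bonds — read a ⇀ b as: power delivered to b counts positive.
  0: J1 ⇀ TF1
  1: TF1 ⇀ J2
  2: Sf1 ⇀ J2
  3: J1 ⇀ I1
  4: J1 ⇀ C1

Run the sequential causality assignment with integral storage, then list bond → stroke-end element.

b0 →TF1
b1 →J2
b2 →Sf1
b3 →I1
b4 →J1

β2 |Sf1  (Sf1 (Sf) sets flow on bond)
β1 |J2  (J2: bond 2 brought flow, rest push out)
β0 |TF1  (TF1: transformer flips bond 1)
β3 |I1  (I1 outputs flow p/I1)
β4 |J1  (closing 0-jn rule on J1)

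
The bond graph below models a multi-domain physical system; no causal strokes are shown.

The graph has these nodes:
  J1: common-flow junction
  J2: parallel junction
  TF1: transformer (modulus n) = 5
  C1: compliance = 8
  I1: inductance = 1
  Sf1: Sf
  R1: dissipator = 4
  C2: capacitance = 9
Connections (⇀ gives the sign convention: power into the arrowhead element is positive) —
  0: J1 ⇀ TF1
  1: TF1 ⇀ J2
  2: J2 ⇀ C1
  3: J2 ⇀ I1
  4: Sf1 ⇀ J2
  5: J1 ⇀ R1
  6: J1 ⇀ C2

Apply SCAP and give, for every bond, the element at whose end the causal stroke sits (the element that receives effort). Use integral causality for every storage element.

β0 stroke→J1
β1 stroke→TF1
β2 stroke→J2
β3 stroke→I1
β4 stroke→Sf1
β5 stroke→R1
β6 stroke→J1

#4 →Sf1  (Sf1 (Sf) sets flow on bond)
#2 →J2  (C1 integral (e out))
#1 →TF1  (0-jn J2 has e-setter on 2)
#3 →I1  (common-e at J2 fixed by 2)
#0 →J1  (TF TF1: opposite of bond 1)
#6 →J1  (C2 integral (e out))
#5 →R1  (J1: last free bond brings flow in)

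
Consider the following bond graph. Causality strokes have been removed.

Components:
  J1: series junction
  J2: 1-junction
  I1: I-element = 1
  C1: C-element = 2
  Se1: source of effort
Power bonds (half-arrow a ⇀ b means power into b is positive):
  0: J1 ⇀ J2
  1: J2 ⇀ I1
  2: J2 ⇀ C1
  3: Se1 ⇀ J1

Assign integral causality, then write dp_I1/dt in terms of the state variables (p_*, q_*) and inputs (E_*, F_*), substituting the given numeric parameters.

β3 stroke at J1  (Se1 fixes effort; stroke away)
β0 stroke at J2  (closing 1-jn rule on J1)
β1 stroke at I1  (prefer integral on I1)
β2 stroke at J2  (1-jn J2 has f-setter on 1)

dp_I1/dt = E_Se1 - q_C1/2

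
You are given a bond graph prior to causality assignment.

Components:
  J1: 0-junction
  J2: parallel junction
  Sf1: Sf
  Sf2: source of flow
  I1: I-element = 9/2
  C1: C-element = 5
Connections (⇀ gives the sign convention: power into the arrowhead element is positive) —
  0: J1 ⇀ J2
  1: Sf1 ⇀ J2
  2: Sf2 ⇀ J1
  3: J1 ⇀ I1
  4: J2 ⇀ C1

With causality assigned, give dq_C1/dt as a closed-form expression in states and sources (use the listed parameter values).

dq_C1/dt = F_Sf1 + F_Sf2 - 2*p_I1/9

#1 |Sf1  (source Sf1 imposes f)
#2 |Sf2  (Sf2 fixes flow; stroke at Sf2)
#3 |I1  (prefer integral on I1)
#0 |J1  (closing 0-jn rule on J1)
#4 |J2  (closing 0-jn rule on J2)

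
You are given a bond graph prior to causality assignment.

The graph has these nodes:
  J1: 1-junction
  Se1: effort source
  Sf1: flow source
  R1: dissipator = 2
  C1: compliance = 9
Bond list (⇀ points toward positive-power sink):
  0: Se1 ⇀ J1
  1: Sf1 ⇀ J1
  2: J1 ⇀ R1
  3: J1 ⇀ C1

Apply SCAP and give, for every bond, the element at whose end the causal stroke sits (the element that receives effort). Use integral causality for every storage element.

β0 stroke→J1
β1 stroke→Sf1
β2 stroke→J1
β3 stroke→J1

b0 |J1  (source Se1 imposes e)
b1 |Sf1  (Sf1: flow source, stroke at near end)
b2 |J1  (J1: bond 1 brought flow, rest push out)
b3 |J1  (J1 flow already set via bond 1)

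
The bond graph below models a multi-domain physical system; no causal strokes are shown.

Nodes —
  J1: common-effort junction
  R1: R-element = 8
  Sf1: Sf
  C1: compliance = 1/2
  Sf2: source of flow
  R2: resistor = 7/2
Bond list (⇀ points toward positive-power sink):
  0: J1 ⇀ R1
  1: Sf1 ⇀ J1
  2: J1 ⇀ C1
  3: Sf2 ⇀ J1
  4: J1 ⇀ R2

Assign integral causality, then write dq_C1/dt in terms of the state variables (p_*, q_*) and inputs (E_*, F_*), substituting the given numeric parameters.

dq_C1/dt = F_Sf1 + F_Sf2 - 23*q_C1/28

b1 stroke at Sf1  (Sf1 (Sf) sets flow on bond)
b3 stroke at Sf2  (Sf2: flow source, stroke at near end)
b2 stroke at J1  (C1: C, integral causality)
b0 stroke at R1  (J1 effort already set via bond 2)
b4 stroke at R2  (0-jn J1 has e-setter on 2)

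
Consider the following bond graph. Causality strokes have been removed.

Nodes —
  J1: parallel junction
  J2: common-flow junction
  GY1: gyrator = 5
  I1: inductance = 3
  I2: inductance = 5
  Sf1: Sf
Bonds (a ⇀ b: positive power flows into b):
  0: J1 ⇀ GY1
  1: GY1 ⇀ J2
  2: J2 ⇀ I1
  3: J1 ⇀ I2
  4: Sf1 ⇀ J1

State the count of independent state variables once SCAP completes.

#4 →Sf1  (Sf1 fixes flow; stroke at Sf1)
#2 →I1  (I1: I, integral causality)
#1 →J2  (common-f at J2 fixed by 2)
#0 →J1  (through GY1, causality inverts; strokes same side of GY1)
#3 →I2  (J1: bond 0 brought effort, rest push out)

2  (I1, I2 all integral)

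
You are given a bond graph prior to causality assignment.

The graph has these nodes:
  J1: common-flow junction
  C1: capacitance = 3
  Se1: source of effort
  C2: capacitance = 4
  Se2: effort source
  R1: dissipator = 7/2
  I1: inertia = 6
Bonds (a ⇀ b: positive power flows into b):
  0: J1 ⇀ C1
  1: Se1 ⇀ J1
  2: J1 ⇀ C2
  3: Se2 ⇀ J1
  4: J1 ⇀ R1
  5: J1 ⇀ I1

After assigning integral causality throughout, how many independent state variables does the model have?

#1 stroke at J1  (Se1 (Se) sets effort on bond)
#3 stroke at J1  (Se2 fixes effort; stroke away)
#0 stroke at J1  (C1: C, integral causality)
#2 stroke at J1  (C2: C, integral causality)
#5 stroke at I1  (I1 outputs flow p/I1)
#4 stroke at J1  (common-f at J1 fixed by 5)

3  (C1, C2, I1 all integral)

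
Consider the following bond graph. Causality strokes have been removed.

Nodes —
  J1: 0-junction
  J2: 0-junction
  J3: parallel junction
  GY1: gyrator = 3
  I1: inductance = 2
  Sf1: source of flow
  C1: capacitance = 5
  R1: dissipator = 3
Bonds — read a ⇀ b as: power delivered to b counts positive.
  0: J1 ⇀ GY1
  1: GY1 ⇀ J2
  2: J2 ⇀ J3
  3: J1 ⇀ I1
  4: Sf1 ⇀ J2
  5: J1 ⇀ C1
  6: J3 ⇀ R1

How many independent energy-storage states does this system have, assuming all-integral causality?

2  (C1, I1 all integral)

#4 |Sf1  (source Sf1 imposes f)
#3 |I1  (I1 outputs flow p/I1)
#5 |J1  (prefer integral on C1)
#0 |GY1  (J1: bond 5 brought effort, rest push out)
#1 |GY1  (GY1: gyrator matches bond 0)
#2 |J2  (J2 needs exactly one e-in)
#6 |J3  (J3 needs exactly one e-in)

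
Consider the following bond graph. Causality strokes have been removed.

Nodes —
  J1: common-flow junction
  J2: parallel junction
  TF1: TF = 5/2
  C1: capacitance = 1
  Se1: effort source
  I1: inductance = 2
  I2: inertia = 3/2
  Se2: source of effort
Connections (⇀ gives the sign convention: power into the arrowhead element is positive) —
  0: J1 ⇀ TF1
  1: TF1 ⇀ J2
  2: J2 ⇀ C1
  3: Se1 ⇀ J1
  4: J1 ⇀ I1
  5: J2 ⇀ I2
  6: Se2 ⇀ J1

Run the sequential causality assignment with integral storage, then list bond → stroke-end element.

b0 |J1
b1 |TF1
b2 |J2
b3 |J1
b4 |I1
b5 |I2
b6 |J1

bond 3 |J1  (Se1: effort source, stroke at far end)
bond 6 |J1  (source Se2 imposes e)
bond 2 |J2  (prefer integral on C1)
bond 1 |TF1  (0-jn J2 has e-setter on 2)
bond 5 |I2  (J2: bond 2 brought effort, rest push out)
bond 0 |J1  (through TF1, causality passes straight; one stroke at TF1)
bond 4 |I1  (closing 1-jn rule on J1)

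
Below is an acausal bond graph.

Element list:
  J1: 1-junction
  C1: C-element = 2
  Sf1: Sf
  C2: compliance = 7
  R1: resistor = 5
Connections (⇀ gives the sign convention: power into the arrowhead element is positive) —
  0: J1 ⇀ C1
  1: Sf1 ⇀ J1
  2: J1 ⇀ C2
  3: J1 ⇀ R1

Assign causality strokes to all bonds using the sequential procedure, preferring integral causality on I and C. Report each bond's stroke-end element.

bond 1 stroke at Sf1  (source Sf1 imposes f)
bond 0 stroke at J1  (1-jn J1 has f-setter on 1)
bond 2 stroke at J1  (common-f at J1 fixed by 1)
bond 3 stroke at J1  (1-jn J1 has f-setter on 1)

#0 stroke→J1
#1 stroke→Sf1
#2 stroke→J1
#3 stroke→J1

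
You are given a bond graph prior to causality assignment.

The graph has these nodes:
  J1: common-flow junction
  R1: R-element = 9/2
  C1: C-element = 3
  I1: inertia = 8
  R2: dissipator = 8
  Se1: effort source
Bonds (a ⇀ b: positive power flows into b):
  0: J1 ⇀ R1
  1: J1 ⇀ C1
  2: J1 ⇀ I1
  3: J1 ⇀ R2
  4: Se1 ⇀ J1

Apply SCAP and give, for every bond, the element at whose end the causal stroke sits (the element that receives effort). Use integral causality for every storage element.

bond 4 →J1  (Se1 (Se) sets effort on bond)
bond 1 →J1  (C1: C, integral causality)
bond 2 →I1  (prefer integral on I1)
bond 0 →J1  (J1 flow already set via bond 2)
bond 3 →J1  (1-jn J1 has f-setter on 2)

β0 →J1
β1 →J1
β2 →I1
β3 →J1
β4 →J1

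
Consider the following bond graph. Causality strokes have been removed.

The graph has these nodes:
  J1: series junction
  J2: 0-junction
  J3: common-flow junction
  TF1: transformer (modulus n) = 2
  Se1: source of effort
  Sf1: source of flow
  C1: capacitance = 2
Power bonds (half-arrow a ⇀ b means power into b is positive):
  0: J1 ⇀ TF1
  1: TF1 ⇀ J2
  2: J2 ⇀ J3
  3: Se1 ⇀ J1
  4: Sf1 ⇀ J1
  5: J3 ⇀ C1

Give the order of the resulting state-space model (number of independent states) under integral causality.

1  (C1 all integral)

bond 3 →J1  (Se1 (Se) sets effort on bond)
bond 4 →Sf1  (Sf1 (Sf) sets flow on bond)
bond 0 →J1  (J1: bond 4 brought flow, rest push out)
bond 1 →TF1  (through TF1, causality passes straight; one stroke at TF1)
bond 2 →J2  (closing 0-jn rule on J2)
bond 5 →J3  (J3: bond 2 brought flow, rest push out)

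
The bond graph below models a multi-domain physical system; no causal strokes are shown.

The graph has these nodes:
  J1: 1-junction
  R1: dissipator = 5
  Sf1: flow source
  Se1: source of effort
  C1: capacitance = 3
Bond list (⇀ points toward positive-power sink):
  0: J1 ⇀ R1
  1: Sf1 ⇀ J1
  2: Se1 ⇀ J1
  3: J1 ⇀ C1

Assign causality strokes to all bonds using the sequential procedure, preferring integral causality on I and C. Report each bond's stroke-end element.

bond 1 →Sf1  (source Sf1 imposes f)
bond 2 →J1  (Se1: effort source, stroke at far end)
bond 0 →J1  (J1 flow already set via bond 1)
bond 3 →J1  (1-jn J1 has f-setter on 1)

b0 stroke→J1
b1 stroke→Sf1
b2 stroke→J1
b3 stroke→J1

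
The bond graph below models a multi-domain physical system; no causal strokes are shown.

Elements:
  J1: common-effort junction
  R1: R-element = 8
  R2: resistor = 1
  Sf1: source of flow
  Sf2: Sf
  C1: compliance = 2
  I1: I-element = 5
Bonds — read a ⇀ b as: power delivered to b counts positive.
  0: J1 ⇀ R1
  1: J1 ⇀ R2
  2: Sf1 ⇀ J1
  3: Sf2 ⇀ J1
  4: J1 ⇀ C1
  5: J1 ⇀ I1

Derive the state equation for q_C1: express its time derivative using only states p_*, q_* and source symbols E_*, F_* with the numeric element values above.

dq_C1/dt = F_Sf1 + F_Sf2 - p_I1/5 - 9*q_C1/16

β2 stroke at Sf1  (Sf1 fixes flow; stroke at Sf1)
β3 stroke at Sf2  (Sf2 fixes flow; stroke at Sf2)
β4 stroke at J1  (prefer integral on C1)
β0 stroke at R1  (0-jn J1 has e-setter on 4)
β1 stroke at R2  (0-jn J1 has e-setter on 4)
β5 stroke at I1  (common-e at J1 fixed by 4)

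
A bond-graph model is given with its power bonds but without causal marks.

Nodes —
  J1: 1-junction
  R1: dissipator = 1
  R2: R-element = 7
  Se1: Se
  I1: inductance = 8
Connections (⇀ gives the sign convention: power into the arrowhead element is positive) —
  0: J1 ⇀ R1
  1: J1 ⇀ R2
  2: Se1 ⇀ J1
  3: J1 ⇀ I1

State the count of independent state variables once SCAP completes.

1  (I1 all integral)

#2 →J1  (source Se1 imposes e)
#3 →I1  (I1 integral (f out))
#0 →J1  (J1 flow already set via bond 3)
#1 →J1  (1-jn J1 has f-setter on 3)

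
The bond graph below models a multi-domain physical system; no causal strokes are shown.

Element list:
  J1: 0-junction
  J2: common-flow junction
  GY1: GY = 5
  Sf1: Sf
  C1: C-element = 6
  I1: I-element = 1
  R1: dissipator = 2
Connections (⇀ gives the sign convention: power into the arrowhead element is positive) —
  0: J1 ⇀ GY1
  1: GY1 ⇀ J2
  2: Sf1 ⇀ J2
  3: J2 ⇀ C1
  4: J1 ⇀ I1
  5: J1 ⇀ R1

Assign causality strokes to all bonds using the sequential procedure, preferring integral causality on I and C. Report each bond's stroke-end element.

bond 0 →J1
bond 1 →J2
bond 2 →Sf1
bond 3 →J2
bond 4 →I1
bond 5 →R1

bond 2 stroke at Sf1  (Sf1: flow source, stroke at near end)
bond 1 stroke at J2  (1-jn J2 has f-setter on 2)
bond 3 stroke at J2  (J2: bond 2 brought flow, rest push out)
bond 0 stroke at J1  (GY1: gyrator matches bond 1)
bond 4 stroke at I1  (common-e at J1 fixed by 0)
bond 5 stroke at R1  (J1 effort already set via bond 0)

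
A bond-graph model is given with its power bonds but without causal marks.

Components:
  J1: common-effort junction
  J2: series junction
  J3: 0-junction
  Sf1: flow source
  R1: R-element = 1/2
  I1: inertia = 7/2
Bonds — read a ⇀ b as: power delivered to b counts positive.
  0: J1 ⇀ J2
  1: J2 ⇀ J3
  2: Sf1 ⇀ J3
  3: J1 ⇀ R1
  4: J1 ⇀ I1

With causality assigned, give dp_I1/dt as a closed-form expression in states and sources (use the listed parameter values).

b2 stroke→Sf1  (Sf1 (Sf) sets flow on bond)
b1 stroke→J3  (J3: last free bond brings effort in)
b0 stroke→J2  (J2: bond 1 brought flow, rest push out)
b4 stroke→I1  (I1 integral (f out))
b3 stroke→J1  (J1 needs exactly one e-in)

dp_I1/dt = F_Sf1/2 - p_I1/7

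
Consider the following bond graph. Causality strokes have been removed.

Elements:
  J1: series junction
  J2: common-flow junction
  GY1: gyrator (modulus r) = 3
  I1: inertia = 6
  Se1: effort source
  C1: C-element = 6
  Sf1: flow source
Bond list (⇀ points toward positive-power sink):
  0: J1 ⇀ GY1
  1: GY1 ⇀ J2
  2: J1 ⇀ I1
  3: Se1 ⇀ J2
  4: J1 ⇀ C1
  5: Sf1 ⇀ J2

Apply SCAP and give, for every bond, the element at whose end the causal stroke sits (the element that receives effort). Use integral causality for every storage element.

b0 |J1
b1 |J2
b2 |I1
b3 |J2
b4 |J1
b5 |Sf1

bond 3 →J2  (source Se1 imposes e)
bond 5 →Sf1  (Sf1: flow source, stroke at near end)
bond 1 →J2  (J2 flow already set via bond 5)
bond 0 →J1  (GY1 both-in/both-out from 1)
bond 2 →I1  (I1 outputs flow p/I1)
bond 4 →J1  (J1 flow already set via bond 2)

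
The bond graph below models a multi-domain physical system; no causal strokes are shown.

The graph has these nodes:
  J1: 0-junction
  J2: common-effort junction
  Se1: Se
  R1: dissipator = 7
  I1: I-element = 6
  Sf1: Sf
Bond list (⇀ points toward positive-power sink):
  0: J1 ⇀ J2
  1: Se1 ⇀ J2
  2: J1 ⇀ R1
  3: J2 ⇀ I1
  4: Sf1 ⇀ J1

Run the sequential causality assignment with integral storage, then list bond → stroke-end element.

bond 0 stroke at J1
bond 1 stroke at J2
bond 2 stroke at R1
bond 3 stroke at I1
bond 4 stroke at Sf1

b1 |J2  (Se1 (Se) sets effort on bond)
b4 |Sf1  (Sf1: flow source, stroke at near end)
b0 |J1  (J2 effort already set via bond 1)
b3 |I1  (0-jn J2 has e-setter on 1)
b2 |R1  (0-jn J1 has e-setter on 0)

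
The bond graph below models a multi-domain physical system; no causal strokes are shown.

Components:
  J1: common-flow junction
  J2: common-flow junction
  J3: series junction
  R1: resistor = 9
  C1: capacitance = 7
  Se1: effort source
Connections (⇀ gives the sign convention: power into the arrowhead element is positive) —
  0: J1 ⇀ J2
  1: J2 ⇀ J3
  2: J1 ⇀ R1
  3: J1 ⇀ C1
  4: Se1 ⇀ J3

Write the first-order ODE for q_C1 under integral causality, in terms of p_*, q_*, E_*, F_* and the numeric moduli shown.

dq_C1/dt = E_Se1/9 - q_C1/63

b4 |J3  (Se1 fixes effort; stroke away)
b1 |J2  (closing 1-jn rule on J3)
b0 |J1  (J2: last free bond brings flow in)
b3 |J1  (C1 integral (e out))
b2 |R1  (only one flow-in slot at J1)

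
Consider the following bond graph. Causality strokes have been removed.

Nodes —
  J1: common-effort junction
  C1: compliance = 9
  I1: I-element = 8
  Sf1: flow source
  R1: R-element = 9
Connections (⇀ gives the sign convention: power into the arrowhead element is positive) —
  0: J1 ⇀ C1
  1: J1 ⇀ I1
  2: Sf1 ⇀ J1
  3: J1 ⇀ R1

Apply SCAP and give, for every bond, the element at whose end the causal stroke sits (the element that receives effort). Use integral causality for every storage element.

#0 |J1
#1 |I1
#2 |Sf1
#3 |R1

β2 stroke→Sf1  (source Sf1 imposes f)
β0 stroke→J1  (prefer integral on C1)
β1 stroke→I1  (J1: bond 0 brought effort, rest push out)
β3 stroke→R1  (0-jn J1 has e-setter on 0)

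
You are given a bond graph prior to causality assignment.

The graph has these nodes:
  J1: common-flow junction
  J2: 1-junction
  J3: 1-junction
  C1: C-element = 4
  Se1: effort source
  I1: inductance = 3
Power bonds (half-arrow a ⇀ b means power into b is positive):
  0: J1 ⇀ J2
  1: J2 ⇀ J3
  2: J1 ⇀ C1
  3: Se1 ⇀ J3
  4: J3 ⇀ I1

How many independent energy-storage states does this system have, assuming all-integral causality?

2  (C1, I1 all integral)

#3 →J3  (source Se1 imposes e)
#2 →J1  (C1: C, integral causality)
#0 →J2  (only one flow-in slot at J1)
#1 →J3  (J2: last free bond brings flow in)
#4 →I1  (J3: last free bond brings flow in)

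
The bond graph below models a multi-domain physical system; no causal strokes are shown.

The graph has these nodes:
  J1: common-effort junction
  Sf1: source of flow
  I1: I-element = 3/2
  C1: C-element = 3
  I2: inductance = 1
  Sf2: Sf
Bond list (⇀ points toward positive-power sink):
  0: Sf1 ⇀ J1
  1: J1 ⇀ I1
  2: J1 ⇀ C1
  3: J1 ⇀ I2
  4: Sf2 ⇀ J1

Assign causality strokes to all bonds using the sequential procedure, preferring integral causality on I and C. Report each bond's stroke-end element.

β0 stroke→Sf1  (Sf1: flow source, stroke at near end)
β4 stroke→Sf2  (source Sf2 imposes f)
β1 stroke→I1  (I1: I, integral causality)
β2 stroke→J1  (C1 outputs effort q/C1)
β3 stroke→I2  (J1: bond 2 brought effort, rest push out)

#0 |Sf1
#1 |I1
#2 |J1
#3 |I2
#4 |Sf2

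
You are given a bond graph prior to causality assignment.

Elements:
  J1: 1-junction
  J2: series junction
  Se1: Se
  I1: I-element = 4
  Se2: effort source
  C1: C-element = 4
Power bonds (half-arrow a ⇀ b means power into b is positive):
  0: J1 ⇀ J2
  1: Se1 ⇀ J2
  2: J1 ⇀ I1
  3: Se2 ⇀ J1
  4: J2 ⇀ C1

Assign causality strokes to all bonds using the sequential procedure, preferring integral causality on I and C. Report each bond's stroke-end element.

bond 0 →J1
bond 1 →J2
bond 2 →I1
bond 3 →J1
bond 4 →J2

β1 stroke at J2  (source Se1 imposes e)
β3 stroke at J1  (Se2: effort source, stroke at far end)
β2 stroke at I1  (I1: I, integral causality)
β0 stroke at J1  (J1 flow already set via bond 2)
β4 stroke at J2  (common-f at J2 fixed by 0)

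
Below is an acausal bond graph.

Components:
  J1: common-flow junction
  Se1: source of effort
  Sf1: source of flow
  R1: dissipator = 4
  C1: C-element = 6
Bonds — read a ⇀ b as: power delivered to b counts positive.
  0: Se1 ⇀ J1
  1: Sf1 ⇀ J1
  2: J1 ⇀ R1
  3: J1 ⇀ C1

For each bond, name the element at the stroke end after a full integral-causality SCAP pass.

b0 stroke at J1
b1 stroke at Sf1
b2 stroke at J1
b3 stroke at J1

b0 stroke at J1  (Se1 (Se) sets effort on bond)
b1 stroke at Sf1  (source Sf1 imposes f)
b2 stroke at J1  (1-jn J1 has f-setter on 1)
b3 stroke at J1  (J1: bond 1 brought flow, rest push out)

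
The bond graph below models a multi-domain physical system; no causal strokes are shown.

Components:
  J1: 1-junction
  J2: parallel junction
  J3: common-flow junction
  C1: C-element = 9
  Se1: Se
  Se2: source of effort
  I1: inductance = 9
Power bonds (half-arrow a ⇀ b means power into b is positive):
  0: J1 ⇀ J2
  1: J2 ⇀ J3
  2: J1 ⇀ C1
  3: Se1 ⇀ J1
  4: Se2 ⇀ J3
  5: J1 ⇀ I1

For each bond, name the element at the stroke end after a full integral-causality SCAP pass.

bond 0 stroke at J1
bond 1 stroke at J2
bond 2 stroke at J1
bond 3 stroke at J1
bond 4 stroke at J3
bond 5 stroke at I1

bond 3 |J1  (Se1 fixes effort; stroke away)
bond 4 |J3  (Se2 fixes effort; stroke away)
bond 1 |J2  (J3: last free bond brings flow in)
bond 0 |J1  (J2: bond 1 brought effort, rest push out)
bond 2 |J1  (C1: C, integral causality)
bond 5 |I1  (J1 needs exactly one f-in)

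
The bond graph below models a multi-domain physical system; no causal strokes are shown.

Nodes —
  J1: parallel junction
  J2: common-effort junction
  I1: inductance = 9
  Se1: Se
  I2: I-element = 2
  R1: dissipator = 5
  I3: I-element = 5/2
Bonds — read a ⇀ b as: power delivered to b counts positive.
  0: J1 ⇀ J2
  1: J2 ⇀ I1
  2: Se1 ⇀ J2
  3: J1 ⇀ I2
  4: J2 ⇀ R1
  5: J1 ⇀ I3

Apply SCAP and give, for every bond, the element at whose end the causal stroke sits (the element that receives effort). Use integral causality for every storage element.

b2 |J2  (Se1 fixes effort; stroke away)
b0 |J1  (J2 effort already set via bond 2)
b1 |I1  (0-jn J2 has e-setter on 2)
b4 |R1  (J2 effort already set via bond 2)
b3 |I2  (J1: bond 0 brought effort, rest push out)
b5 |I3  (J1 effort already set via bond 0)

b0 stroke→J1
b1 stroke→I1
b2 stroke→J2
b3 stroke→I2
b4 stroke→R1
b5 stroke→I3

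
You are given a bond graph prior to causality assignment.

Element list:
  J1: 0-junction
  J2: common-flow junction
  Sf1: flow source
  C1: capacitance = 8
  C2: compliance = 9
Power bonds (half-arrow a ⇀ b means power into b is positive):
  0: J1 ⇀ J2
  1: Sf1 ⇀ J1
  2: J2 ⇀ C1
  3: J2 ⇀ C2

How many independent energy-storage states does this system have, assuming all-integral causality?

b1 stroke at Sf1  (Sf1 (Sf) sets flow on bond)
b0 stroke at J1  (only one effort-in slot at J1)
b2 stroke at J2  (J2 flow already set via bond 0)
b3 stroke at J2  (J2: bond 0 brought flow, rest push out)

2  (C1, C2 all integral)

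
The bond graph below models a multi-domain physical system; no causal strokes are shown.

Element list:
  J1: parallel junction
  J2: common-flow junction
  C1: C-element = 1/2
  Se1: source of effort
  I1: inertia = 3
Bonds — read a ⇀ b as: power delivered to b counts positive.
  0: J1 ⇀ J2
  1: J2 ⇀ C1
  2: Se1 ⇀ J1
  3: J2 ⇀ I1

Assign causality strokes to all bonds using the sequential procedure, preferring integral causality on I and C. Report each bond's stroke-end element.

bond 0 →J2
bond 1 →J2
bond 2 →J1
bond 3 →I1

bond 2 stroke→J1  (Se1 fixes effort; stroke away)
bond 0 stroke→J2  (J1 effort already set via bond 2)
bond 1 stroke→J2  (C1 integral (e out))
bond 3 stroke→I1  (closing 1-jn rule on J2)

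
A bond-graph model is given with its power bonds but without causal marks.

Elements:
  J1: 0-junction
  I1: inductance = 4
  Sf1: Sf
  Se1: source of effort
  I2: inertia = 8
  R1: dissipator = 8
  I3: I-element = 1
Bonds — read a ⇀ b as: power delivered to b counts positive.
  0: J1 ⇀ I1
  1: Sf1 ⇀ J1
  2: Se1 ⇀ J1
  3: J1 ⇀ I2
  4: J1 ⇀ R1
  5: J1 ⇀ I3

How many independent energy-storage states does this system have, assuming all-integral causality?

3  (I1, I2, I3 all integral)

b1 |Sf1  (source Sf1 imposes f)
b2 |J1  (Se1: effort source, stroke at far end)
b0 |I1  (J1: bond 2 brought effort, rest push out)
b3 |I2  (0-jn J1 has e-setter on 2)
b4 |R1  (J1 effort already set via bond 2)
b5 |I3  (0-jn J1 has e-setter on 2)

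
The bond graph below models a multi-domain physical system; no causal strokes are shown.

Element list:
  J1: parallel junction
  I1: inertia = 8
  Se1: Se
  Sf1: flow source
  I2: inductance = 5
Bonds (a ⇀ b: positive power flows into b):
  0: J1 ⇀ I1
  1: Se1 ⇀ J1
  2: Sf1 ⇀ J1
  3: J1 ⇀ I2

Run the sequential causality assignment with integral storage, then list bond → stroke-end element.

#0 stroke at I1
#1 stroke at J1
#2 stroke at Sf1
#3 stroke at I2

b1 |J1  (Se1 (Se) sets effort on bond)
b2 |Sf1  (Sf1 fixes flow; stroke at Sf1)
b0 |I1  (J1 effort already set via bond 1)
b3 |I2  (common-e at J1 fixed by 1)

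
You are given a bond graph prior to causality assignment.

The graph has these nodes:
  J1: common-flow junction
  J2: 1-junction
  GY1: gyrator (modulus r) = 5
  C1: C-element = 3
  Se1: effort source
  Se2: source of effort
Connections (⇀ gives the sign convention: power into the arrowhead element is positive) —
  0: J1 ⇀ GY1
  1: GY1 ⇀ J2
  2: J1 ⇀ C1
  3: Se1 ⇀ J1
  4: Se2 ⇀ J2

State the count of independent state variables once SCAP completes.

β3 stroke at J1  (Se1 fixes effort; stroke away)
β4 stroke at J2  (Se2: effort source, stroke at far end)
β1 stroke at GY1  (J2: last free bond brings flow in)
β0 stroke at GY1  (GY1: gyrator matches bond 1)
β2 stroke at J1  (common-f at J1 fixed by 0)

1  (C1 all integral)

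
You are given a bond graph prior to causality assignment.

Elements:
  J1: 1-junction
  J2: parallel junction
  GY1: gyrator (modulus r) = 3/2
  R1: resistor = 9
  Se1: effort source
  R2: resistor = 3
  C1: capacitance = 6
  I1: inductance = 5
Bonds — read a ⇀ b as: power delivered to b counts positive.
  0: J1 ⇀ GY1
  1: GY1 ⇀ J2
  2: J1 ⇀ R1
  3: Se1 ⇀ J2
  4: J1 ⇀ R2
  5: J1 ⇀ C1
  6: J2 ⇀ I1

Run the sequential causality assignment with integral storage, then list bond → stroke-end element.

#0 →GY1
#1 →GY1
#2 →J1
#3 →J2
#4 →J1
#5 →J1
#6 →I1

β3 stroke→J2  (Se1 fixes effort; stroke away)
β1 stroke→GY1  (common-e at J2 fixed by 3)
β6 stroke→I1  (J2 effort already set via bond 3)
β0 stroke→GY1  (GY GY1: same side as bond 1)
β2 stroke→J1  (1-jn J1 has f-setter on 0)
β4 stroke→J1  (common-f at J1 fixed by 0)
β5 stroke→J1  (1-jn J1 has f-setter on 0)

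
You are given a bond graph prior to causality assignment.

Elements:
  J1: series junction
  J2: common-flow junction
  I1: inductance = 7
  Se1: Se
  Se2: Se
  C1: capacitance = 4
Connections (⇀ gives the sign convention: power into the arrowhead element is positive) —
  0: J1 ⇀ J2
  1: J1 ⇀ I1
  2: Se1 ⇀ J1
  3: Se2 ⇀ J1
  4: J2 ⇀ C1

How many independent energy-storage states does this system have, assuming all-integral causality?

bond 2 stroke at J1  (source Se1 imposes e)
bond 3 stroke at J1  (source Se2 imposes e)
bond 1 stroke at I1  (prefer integral on I1)
bond 0 stroke at J1  (1-jn J1 has f-setter on 1)
bond 4 stroke at J2  (1-jn J2 has f-setter on 0)

2  (C1, I1 all integral)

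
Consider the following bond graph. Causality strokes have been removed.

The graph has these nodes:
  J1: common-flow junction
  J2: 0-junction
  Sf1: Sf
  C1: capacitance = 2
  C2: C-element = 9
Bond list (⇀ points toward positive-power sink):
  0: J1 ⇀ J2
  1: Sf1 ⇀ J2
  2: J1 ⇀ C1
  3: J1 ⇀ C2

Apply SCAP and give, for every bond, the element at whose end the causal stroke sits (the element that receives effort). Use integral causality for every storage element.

β0 stroke→J2
β1 stroke→Sf1
β2 stroke→J1
β3 stroke→J1

bond 1 →Sf1  (Sf1: flow source, stroke at near end)
bond 0 →J2  (closing 0-jn rule on J2)
bond 2 →J1  (J1 flow already set via bond 0)
bond 3 →J1  (J1: bond 0 brought flow, rest push out)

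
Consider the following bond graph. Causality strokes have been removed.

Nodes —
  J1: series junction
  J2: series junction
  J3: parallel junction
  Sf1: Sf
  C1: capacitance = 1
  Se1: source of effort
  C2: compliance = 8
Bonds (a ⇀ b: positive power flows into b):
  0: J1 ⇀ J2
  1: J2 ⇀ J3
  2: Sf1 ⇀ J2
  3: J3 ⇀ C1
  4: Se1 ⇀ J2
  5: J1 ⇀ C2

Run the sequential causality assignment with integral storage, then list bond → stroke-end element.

#0 stroke→J2
#1 stroke→J2
#2 stroke→Sf1
#3 stroke→J3
#4 stroke→J2
#5 stroke→J1

b2 stroke→Sf1  (Sf1: flow source, stroke at near end)
b4 stroke→J2  (Se1 (Se) sets effort on bond)
b0 stroke→J2  (J2 flow already set via bond 2)
b1 stroke→J2  (1-jn J2 has f-setter on 2)
b3 stroke→J3  (only one effort-in slot at J3)
b5 stroke→J1  (1-jn J1 has f-setter on 0)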